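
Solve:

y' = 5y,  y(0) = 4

General solution: y = Ce^(5x)
Applying IC y(0) = 4:
Particular solution: y = 4e^(5x)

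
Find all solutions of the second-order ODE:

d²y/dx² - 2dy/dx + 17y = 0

Characteristic equation: r² - 2r + 17 = 0
Roots: r = 1 ± 4i (complex conjugates)
General solution: y = e^x(C₁cos(4x) + C₂sin(4x))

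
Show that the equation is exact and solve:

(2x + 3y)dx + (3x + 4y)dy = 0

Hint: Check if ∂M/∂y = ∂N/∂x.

Verify exactness: ∂M/∂y = ∂N/∂x ✓
Find F(x,y) such that ∂F/∂x = M, ∂F/∂y = N
Solution: x² + 3xy + 2y² = C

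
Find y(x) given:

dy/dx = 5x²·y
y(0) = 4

General solution: y = Ce^(5x³/3)
Applying IC y(0) = 4:
Particular solution: y = 4e^(5x³/3)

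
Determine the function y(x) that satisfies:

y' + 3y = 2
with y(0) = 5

General solution: y = 2/3 + Ce^(-3x)
Applying y(0) = 5: C = 5 - 2/3 = 13/3
Particular solution: y = 2/3 + (13/3)e^(-3x)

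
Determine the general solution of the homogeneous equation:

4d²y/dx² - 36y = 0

Characteristic equation: 4r² - 36 = 0
Divide by 4: r² - 9 = 0
Roots: r = 3, -3 (distinct real)
General solution: y = C₁e^(3x) + C₂e^(-3x)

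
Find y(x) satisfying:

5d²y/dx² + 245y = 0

Characteristic equation: 5r² + 245 = 0
Divide by 5: r² + 49 = 0
Roots: r = ±7i (complex conjugates)
General solution: y = C₁cos(7x) + C₂sin(7x)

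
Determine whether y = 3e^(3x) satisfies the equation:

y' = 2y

Verification:
y = 3e^(3x)
y' = 9e^(3x)
But 2y = 6e^(3x)
y' ≠ 2y — the derivative does not match

No, it is not a solution.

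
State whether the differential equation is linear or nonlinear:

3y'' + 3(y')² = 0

Nonlinear ((y')² term)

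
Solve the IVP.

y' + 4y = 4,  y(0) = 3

General solution: y = 1 + Ce^(-4x)
Applying y(0) = 3: C = 3 - 1 = 2
Particular solution: y = 1 + 2e^(-4x)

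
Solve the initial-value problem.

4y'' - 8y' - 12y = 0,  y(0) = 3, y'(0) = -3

General solution: y = C₁e^(3x) + C₂e^(-x)
Applying ICs: C₁ = 0, C₂ = 3
Particular solution: y = 3e^(-x)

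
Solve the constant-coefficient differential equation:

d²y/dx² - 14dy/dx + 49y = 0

Characteristic equation: r² - 14r + 49 = 0
Factored: (r - 7)² = 0
Repeated root: r = 7
General solution: y = (C₁ + C₂x)e^(7x)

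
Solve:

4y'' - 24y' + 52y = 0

Characteristic equation: 4r² - 24r + 52 = 0
Divide by 4: r² - 6r + 13 = 0
Roots: r = 3 ± 2i (complex conjugates)
General solution: y = e^(3x)(C₁cos(2x) + C₂sin(2x))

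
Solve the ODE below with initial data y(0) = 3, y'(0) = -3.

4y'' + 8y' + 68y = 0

General solution: y = e^(-x)(C₁cos(4x) + C₂sin(4x))
Complex roots r = -1 ± 4i
Applying ICs: C₁ = 3, C₂ = 0
Particular solution: y = e^(-x)(3cos(4x))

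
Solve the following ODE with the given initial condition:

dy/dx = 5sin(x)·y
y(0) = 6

General solution: y = Ce^(-5cos(x))
Applying IC y(0) = 6:
Particular solution: y = 6e^(5(1-cos(x)))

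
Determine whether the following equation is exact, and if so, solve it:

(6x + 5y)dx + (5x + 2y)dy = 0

Verify exactness: ∂M/∂y = ∂N/∂x ✓
Find F(x,y) such that ∂F/∂x = M, ∂F/∂y = N
Solution: 3x² + 5xy + y² = C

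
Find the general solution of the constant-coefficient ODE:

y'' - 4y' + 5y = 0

Characteristic equation: r² - 4r + 5 = 0
Roots: r = 2 ± i (complex conjugates)
General solution: y = e^(2x)(C₁cos(x) + C₂sin(x))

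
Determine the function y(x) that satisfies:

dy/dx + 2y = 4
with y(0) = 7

General solution: y = 2 + Ce^(-2x)
Applying y(0) = 7: C = 7 - 2 = 5
Particular solution: y = 2 + 5e^(-2x)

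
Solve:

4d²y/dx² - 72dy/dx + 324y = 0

Characteristic equation: 4r² - 72r + 324 = 0
Divide by 4: r² - 18r + 81 = 0
Factored: (r - 9)² = 0
Repeated root: r = 9
General solution: y = (C₁ + C₂x)e^(9x)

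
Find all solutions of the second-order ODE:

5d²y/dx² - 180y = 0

Characteristic equation: 5r² - 180 = 0
Divide by 5: r² - 36 = 0
Roots: r = 6, -6 (distinct real)
General solution: y = C₁e^(6x) + C₂e^(-6x)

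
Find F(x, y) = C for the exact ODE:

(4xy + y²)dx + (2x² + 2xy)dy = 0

Verify exactness: ∂M/∂y = ∂N/∂x ✓
Find F(x,y) such that ∂F/∂x = M, ∂F/∂y = N
Solution: 2x²y + xy² = C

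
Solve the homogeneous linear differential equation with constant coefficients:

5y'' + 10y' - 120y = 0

Characteristic equation: 5r² + 10r - 120 = 0
Divide by 5: r² + 2r - 24 = 0
Roots: r = 4, -6 (distinct real)
General solution: y = C₁e^(4x) + C₂e^(-6x)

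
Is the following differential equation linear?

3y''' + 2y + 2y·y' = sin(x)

No. Nonlinear (product y·y')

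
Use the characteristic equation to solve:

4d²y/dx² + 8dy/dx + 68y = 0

Characteristic equation: 4r² + 8r + 68 = 0
Divide by 4: r² + 2r + 17 = 0
Roots: r = -1 ± 4i (complex conjugates)
General solution: y = e^(-x)(C₁cos(4x) + C₂sin(4x))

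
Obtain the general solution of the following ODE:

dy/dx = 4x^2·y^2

Separating variables and integrating:
-1/y = 4x^3/3 + C

General solution: y^-1 = (-4/3)x^3 + C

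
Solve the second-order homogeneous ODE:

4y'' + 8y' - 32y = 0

Characteristic equation: 4r² + 8r - 32 = 0
Divide by 4: r² + 2r - 8 = 0
Roots: r = 2, -4 (distinct real)
General solution: y = C₁e^(2x) + C₂e^(-4x)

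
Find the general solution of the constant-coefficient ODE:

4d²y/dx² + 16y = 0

Characteristic equation: 4r² + 16 = 0
Divide by 4: r² + 4 = 0
Roots: r = ±2i (complex conjugates)
General solution: y = C₁cos(2x) + C₂sin(2x)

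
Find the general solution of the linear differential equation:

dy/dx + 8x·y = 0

Using integrating factor method:

General solution: y = Ce^(-4x^2)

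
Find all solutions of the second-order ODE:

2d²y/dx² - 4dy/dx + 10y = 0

Characteristic equation: 2r² - 4r + 10 = 0
Divide by 2: r² - 2r + 5 = 0
Roots: r = 1 ± 2i (complex conjugates)
General solution: y = e^x(C₁cos(2x) + C₂sin(2x))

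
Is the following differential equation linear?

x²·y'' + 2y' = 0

Yes. Linear (y and its derivatives appear to the first power only, no products of y terms)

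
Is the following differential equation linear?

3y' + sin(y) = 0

No. Nonlinear (sin(y) is nonlinear in y)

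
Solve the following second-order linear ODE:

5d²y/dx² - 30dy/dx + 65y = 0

Characteristic equation: 5r² - 30r + 65 = 0
Divide by 5: r² - 6r + 13 = 0
Roots: r = 3 ± 2i (complex conjugates)
General solution: y = e^(3x)(C₁cos(2x) + C₂sin(2x))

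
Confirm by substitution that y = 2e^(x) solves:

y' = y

Verification:
y = 2e^(x)
y' = 2e^(x)
y = 2e^(x)
y' = y ✓

Yes, it is a solution.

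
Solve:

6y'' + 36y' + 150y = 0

Characteristic equation: 6r² + 36r + 150 = 0
Divide by 6: r² + 6r + 25 = 0
Roots: r = -3 ± 4i (complex conjugates)
General solution: y = e^(-3x)(C₁cos(4x) + C₂sin(4x))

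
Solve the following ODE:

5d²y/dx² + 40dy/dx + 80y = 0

Characteristic equation: 5r² + 40r + 80 = 0
Divide by 5: r² + 8r + 16 = 0
Factored: (r + 4)² = 0
Repeated root: r = -4
General solution: y = (C₁ + C₂x)e^(-4x)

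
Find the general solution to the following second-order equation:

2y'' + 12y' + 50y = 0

Characteristic equation: 2r² + 12r + 50 = 0
Divide by 2: r² + 6r + 25 = 0
Roots: r = -3 ± 4i (complex conjugates)
General solution: y = e^(-3x)(C₁cos(4x) + C₂sin(4x))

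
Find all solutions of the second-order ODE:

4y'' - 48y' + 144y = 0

Characteristic equation: 4r² - 48r + 144 = 0
Divide by 4: r² - 12r + 36 = 0
Factored: (r - 6)² = 0
Repeated root: r = 6
General solution: y = (C₁ + C₂x)e^(6x)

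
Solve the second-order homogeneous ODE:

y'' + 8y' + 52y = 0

Characteristic equation: r² + 8r + 52 = 0
Roots: r = -4 ± 6i (complex conjugates)
General solution: y = e^(-4x)(C₁cos(6x) + C₂sin(6x))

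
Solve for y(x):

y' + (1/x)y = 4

Using integrating factor method:

General solution: y = 2x + C/x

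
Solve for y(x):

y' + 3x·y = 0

Using integrating factor method:

General solution: y = Ce^(-3x^2/2)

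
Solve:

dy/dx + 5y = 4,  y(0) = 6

General solution: y = 4/5 + Ce^(-5x)
Applying y(0) = 6: C = 6 - 4/5 = 26/5
Particular solution: y = 4/5 + (26/5)e^(-5x)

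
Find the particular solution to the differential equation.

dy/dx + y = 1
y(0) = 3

General solution: y = 1 + Ce^(-x)
Applying y(0) = 3: C = 3 - 1 = 2
Particular solution: y = 1 + 2e^(-x)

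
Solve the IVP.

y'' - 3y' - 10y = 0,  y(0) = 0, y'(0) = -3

General solution: y = C₁e^(5x) + C₂e^(-2x)
Applying ICs: C₁ = -3/7, C₂ = 3/7
Particular solution: y = -(3/7)e^(5x) + (3/7)e^(-2x)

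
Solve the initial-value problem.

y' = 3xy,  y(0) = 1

General solution: y = Ce^(3x²/2)
Applying IC y(0) = 1:
Particular solution: y = e^(3x²/2)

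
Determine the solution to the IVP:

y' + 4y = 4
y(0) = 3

General solution: y = 1 + Ce^(-4x)
Applying y(0) = 3: C = 3 - 1 = 2
Particular solution: y = 1 + 2e^(-4x)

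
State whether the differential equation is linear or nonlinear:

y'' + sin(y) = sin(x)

Nonlinear (sin(y) is nonlinear in y)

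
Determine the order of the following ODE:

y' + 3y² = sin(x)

The order is 1 (highest derivative is of order 1).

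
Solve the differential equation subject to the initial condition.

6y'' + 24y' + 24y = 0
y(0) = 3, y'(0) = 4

General solution: y = (C₁ + C₂x)e^(-2x)
Repeated root r = -2
Applying ICs: C₁ = 3, C₂ = 10
Particular solution: y = (3 + 10x)e^(-2x)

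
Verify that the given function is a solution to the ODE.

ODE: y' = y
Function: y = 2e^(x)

Verification:
y = 2e^(x)
y' = 2e^(x)
y = 2e^(x)
y' = y ✓

Yes, it is a solution.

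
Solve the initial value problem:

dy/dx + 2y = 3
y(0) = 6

General solution: y = 3/2 + Ce^(-2x)
Applying y(0) = 6: C = 6 - 3/2 = 9/2
Particular solution: y = 3/2 + (9/2)e^(-2x)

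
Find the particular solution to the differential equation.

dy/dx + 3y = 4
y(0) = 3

General solution: y = 4/3 + Ce^(-3x)
Applying y(0) = 3: C = 3 - 4/3 = 5/3
Particular solution: y = 4/3 + (5/3)e^(-3x)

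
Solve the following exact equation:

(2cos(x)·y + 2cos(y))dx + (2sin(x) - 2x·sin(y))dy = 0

Verify exactness: ∂M/∂y = ∂N/∂x ✓
Find F(x,y) such that ∂F/∂x = M, ∂F/∂y = N
Solution: 2sin(x)·y + 2x·cos(y) = C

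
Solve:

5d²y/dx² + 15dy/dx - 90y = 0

Characteristic equation: 5r² + 15r - 90 = 0
Divide by 5: r² + 3r - 18 = 0
Roots: r = 3, -6 (distinct real)
General solution: y = C₁e^(3x) + C₂e^(-6x)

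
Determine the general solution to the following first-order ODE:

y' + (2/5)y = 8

Using integrating factor method:

General solution: y = 20 + Ce^(-2x/5)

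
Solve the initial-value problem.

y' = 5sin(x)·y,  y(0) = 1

General solution: y = Ce^(-5cos(x))
Applying IC y(0) = 1:
Particular solution: y = e^(5(1-cos(x)))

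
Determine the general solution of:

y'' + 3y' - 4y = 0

Characteristic equation: r² + 3r - 4 = 0
Roots: r = 1, -4 (distinct real)
General solution: y = C₁e^x + C₂e^(-4x)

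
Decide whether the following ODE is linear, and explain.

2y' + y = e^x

Linear (y and its derivatives appear to the first power only, no products of y terms)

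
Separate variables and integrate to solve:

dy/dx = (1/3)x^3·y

Separating variables and integrating:
ln|y| = x^4/12 + C

General solution: y = Ce^(x^4/12)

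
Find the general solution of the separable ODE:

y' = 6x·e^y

Separating variables and integrating:
-e^(-y) = 3x² + C

General solution: y = -ln(C - 3x²)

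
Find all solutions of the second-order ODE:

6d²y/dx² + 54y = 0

Characteristic equation: 6r² + 54 = 0
Divide by 6: r² + 9 = 0
Roots: r = ±3i (complex conjugates)
General solution: y = C₁cos(3x) + C₂sin(3x)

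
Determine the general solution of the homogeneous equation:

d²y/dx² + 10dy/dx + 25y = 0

Characteristic equation: r² + 10r + 25 = 0
Factored: (r + 5)² = 0
Repeated root: r = -5
General solution: y = (C₁ + C₂x)e^(-5x)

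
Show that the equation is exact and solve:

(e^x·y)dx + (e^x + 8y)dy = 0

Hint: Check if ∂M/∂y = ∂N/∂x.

Verify exactness: ∂M/∂y = ∂N/∂x ✓
Find F(x,y) such that ∂F/∂x = M, ∂F/∂y = N
Solution: e^x·y + 4y² = C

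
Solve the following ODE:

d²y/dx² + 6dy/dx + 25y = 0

Characteristic equation: r² + 6r + 25 = 0
Roots: r = -3 ± 4i (complex conjugates)
General solution: y = e^(-3x)(C₁cos(4x) + C₂sin(4x))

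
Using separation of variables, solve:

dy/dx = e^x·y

Separating variables and integrating:
ln|y| = e^x + C

General solution: y = Ce^(e^x)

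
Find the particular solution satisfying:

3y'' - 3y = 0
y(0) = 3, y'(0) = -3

General solution: y = C₁e^x + C₂e^(-x)
Applying ICs: C₁ = 0, C₂ = 3
Particular solution: y = 3e^(-x)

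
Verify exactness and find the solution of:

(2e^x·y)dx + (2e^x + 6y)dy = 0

Verify exactness: ∂M/∂y = ∂N/∂x ✓
Find F(x,y) such that ∂F/∂x = M, ∂F/∂y = N
Solution: 2e^x·y + 3y² = C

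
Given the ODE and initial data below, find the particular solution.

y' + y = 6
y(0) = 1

General solution: y = 6 + Ce^(-x)
Applying y(0) = 1: C = 1 - 6 = -5
Particular solution: y = 6 - 5e^(-x)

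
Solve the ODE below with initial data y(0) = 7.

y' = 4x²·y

General solution: y = Ce^(4x³/3)
Applying IC y(0) = 7:
Particular solution: y = 7e^(4x³/3)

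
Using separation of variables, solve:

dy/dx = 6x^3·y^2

Separating variables and integrating:
-1/y = 3x^4/2 + C

General solution: y^-1 = (-3/2)x^4 + C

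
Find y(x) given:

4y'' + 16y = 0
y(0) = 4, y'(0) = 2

General solution: y = C₁cos(2x) + C₂sin(2x)
Complex roots r = ±2i
Applying ICs: C₁ = 4, C₂ = 1
Particular solution: y = 4cos(2x) + sin(2x)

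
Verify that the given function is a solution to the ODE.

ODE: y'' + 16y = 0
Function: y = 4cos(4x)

Verification:
y'' = -64cos(4x)
y'' + 16y = 0 ✓

Yes, it is a solution.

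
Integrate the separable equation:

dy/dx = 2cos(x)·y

Separating variables and integrating:
ln|y| = 2sin(x) + C

General solution: y = Ce^(2sin(x))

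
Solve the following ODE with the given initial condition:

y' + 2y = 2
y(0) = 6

General solution: y = 1 + Ce^(-2x)
Applying y(0) = 6: C = 6 - 1 = 5
Particular solution: y = 1 + 5e^(-2x)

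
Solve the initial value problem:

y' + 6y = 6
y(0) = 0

General solution: y = 1 + Ce^(-6x)
Applying y(0) = 0: C = 0 - 1 = -1
Particular solution: y = 1 - e^(-6x)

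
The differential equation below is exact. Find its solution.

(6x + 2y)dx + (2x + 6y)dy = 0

Verify exactness: ∂M/∂y = ∂N/∂x ✓
Find F(x,y) such that ∂F/∂x = M, ∂F/∂y = N
Solution: 3x² + 2xy + 3y² = C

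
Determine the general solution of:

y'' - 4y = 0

Characteristic equation: r² - 4 = 0
Roots: r = 2, -2 (distinct real)
General solution: y = C₁e^(2x) + C₂e^(-2x)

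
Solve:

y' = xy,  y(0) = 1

General solution: y = Ce^(x²/2)
Applying IC y(0) = 1:
Particular solution: y = e^(x²/2)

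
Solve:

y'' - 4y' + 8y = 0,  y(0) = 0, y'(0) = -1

General solution: y = e^(2x)(C₁cos(2x) + C₂sin(2x))
Complex roots r = 2 ± 2i
Applying ICs: C₁ = 0, C₂ = -1/2
Particular solution: y = e^(2x)(-(1/2)sin(2x))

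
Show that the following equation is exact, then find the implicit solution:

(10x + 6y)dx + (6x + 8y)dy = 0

Verify exactness: ∂M/∂y = ∂N/∂x ✓
Find F(x,y) such that ∂F/∂x = M, ∂F/∂y = N
Solution: 5x² + 6xy + 4y² = C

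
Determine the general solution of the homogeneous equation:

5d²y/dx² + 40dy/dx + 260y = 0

Characteristic equation: 5r² + 40r + 260 = 0
Divide by 5: r² + 8r + 52 = 0
Roots: r = -4 ± 6i (complex conjugates)
General solution: y = e^(-4x)(C₁cos(6x) + C₂sin(6x))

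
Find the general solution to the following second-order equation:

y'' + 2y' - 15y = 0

Characteristic equation: r² + 2r - 15 = 0
Roots: r = 3, -5 (distinct real)
General solution: y = C₁e^(3x) + C₂e^(-5x)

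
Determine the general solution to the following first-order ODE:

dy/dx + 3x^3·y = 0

Using integrating factor method:

General solution: y = Ce^(-3x^4/4)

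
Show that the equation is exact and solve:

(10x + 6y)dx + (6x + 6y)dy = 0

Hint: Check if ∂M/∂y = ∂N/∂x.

Verify exactness: ∂M/∂y = ∂N/∂x ✓
Find F(x,y) such that ∂F/∂x = M, ∂F/∂y = N
Solution: 5x² + 6xy + 3y² = C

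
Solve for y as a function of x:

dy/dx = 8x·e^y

Separating variables and integrating:
-e^(-y) = 4x² + C

General solution: y = -ln(C - 4x²)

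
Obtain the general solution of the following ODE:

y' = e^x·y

Separating variables and integrating:
ln|y| = e^x + C

General solution: y = Ce^(e^x)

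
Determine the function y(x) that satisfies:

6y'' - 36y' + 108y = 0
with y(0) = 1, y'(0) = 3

General solution: y = e^(3x)(C₁cos(3x) + C₂sin(3x))
Complex roots r = 3 ± 3i
Applying ICs: C₁ = 1, C₂ = 0
Particular solution: y = e^(3x)(cos(3x))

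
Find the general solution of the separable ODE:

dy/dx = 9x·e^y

Separating variables and integrating:
-e^(-y) = 9x²/2 + C

General solution: y = -ln(C - 9x²/2)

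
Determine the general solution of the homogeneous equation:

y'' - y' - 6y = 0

Characteristic equation: r² - r - 6 = 0
Roots: r = 3, -2 (distinct real)
General solution: y = C₁e^(3x) + C₂e^(-2x)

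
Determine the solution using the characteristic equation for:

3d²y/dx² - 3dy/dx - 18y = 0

Characteristic equation: 3r² - 3r - 18 = 0
Divide by 3: r² - r - 6 = 0
Roots: r = 3, -2 (distinct real)
General solution: y = C₁e^(3x) + C₂e^(-2x)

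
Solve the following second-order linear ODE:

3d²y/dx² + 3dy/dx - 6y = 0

Characteristic equation: 3r² + 3r - 6 = 0
Divide by 3: r² + r - 2 = 0
Roots: r = 1, -2 (distinct real)
General solution: y = C₁e^x + C₂e^(-2x)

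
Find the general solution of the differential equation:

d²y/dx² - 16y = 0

Characteristic equation: r² - 16 = 0
Roots: r = 4, -4 (distinct real)
General solution: y = C₁e^(4x) + C₂e^(-4x)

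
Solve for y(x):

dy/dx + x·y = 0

Using integrating factor method:

General solution: y = Ce^(-x^2/2)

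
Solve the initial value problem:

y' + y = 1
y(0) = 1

General solution: y = 1 + Ce^(-x)
Applying y(0) = 1: C = 1 - 1 = 0
Particular solution: y = 1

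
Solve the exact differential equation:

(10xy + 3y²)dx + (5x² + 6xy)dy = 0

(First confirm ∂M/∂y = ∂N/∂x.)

Verify exactness: ∂M/∂y = ∂N/∂x ✓
Find F(x,y) such that ∂F/∂x = M, ∂F/∂y = N
Solution: 5x²y + 3xy² = C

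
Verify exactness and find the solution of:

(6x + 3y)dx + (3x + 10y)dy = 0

Verify exactness: ∂M/∂y = ∂N/∂x ✓
Find F(x,y) such that ∂F/∂x = M, ∂F/∂y = N
Solution: 3x² + 3xy + 5y² = C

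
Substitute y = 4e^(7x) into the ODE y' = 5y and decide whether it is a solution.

Verification:
y = 4e^(7x)
y' = 28e^(7x)
But 5y = 20e^(7x)
y' ≠ 5y — the derivative does not match

No, it is not a solution.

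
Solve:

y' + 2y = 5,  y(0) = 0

General solution: y = 5/2 + Ce^(-2x)
Applying y(0) = 0: C = 0 - 5/2 = -5/2
Particular solution: y = 5/2 - (5/2)e^(-2x)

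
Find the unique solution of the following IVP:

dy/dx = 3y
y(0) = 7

General solution: y = Ce^(3x)
Applying IC y(0) = 7:
Particular solution: y = 7e^(3x)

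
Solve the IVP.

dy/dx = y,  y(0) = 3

General solution: y = Ce^x
Applying IC y(0) = 3:
Particular solution: y = 3e^x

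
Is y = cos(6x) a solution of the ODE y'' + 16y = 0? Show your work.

Verification:
y'' = -36cos(6x)
y'' + 16y ≠ 0 (frequency mismatch: got 36 instead of 16)

No, it is not a solution.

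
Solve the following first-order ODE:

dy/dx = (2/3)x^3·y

Separating variables and integrating:
ln|y| = x^4/6 + C

General solution: y = Ce^(x^4/6)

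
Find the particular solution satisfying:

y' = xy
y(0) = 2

General solution: y = Ce^(x²/2)
Applying IC y(0) = 2:
Particular solution: y = 2e^(x²/2)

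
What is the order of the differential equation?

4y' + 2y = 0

The order is 1 (highest derivative is of order 1).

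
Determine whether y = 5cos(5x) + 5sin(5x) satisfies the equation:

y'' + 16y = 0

Verification:
y'' = -125cos(5x) - 125sin(5x)
y'' + 16y ≠ 0 (frequency mismatch: got 25 instead of 16)

No, it is not a solution.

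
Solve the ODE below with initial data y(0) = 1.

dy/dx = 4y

General solution: y = Ce^(4x)
Applying IC y(0) = 1:
Particular solution: y = e^(4x)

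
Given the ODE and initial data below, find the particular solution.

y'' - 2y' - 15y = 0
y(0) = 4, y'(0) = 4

General solution: y = C₁e^(5x) + C₂e^(-3x)
Applying ICs: C₁ = 2, C₂ = 2
Particular solution: y = 2e^(5x) + 2e^(-3x)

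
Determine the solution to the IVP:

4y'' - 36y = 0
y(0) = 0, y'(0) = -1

General solution: y = C₁e^(3x) + C₂e^(-3x)
Applying ICs: C₁ = -1/6, C₂ = 1/6
Particular solution: y = -(1/6)e^(3x) + (1/6)e^(-3x)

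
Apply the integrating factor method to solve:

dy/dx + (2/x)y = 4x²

Using integrating factor method:

General solution: y = (4/5)x^3 + Cx^(-2)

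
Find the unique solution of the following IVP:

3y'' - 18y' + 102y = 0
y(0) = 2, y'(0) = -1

General solution: y = e^(3x)(C₁cos(5x) + C₂sin(5x))
Complex roots r = 3 ± 5i
Applying ICs: C₁ = 2, C₂ = -7/5
Particular solution: y = e^(3x)(2cos(5x) - (7/5)sin(5x))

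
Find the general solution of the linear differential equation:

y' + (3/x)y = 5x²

Using integrating factor method:

General solution: y = (5/6)x^3 + Cx^(-3)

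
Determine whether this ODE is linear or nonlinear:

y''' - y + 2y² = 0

Nonlinear (y² term)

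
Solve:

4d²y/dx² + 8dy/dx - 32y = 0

Characteristic equation: 4r² + 8r - 32 = 0
Divide by 4: r² + 2r - 8 = 0
Roots: r = 2, -4 (distinct real)
General solution: y = C₁e^(2x) + C₂e^(-4x)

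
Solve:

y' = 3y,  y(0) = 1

General solution: y = Ce^(3x)
Applying IC y(0) = 1:
Particular solution: y = e^(3x)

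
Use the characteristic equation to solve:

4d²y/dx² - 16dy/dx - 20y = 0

Characteristic equation: 4r² - 16r - 20 = 0
Divide by 4: r² - 4r - 5 = 0
Roots: r = 5, -1 (distinct real)
General solution: y = C₁e^(5x) + C₂e^(-x)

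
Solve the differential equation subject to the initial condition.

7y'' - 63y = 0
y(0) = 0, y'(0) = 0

General solution: y = C₁e^(3x) + C₂e^(-3x)
Applying ICs: C₁ = 0, C₂ = 0
Particular solution: y = 0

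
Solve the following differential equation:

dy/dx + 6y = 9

Using integrating factor method:

General solution: y = 3/2 + Ce^(-6x)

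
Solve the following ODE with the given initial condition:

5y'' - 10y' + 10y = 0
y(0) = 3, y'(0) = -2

General solution: y = e^x(C₁cos(x) + C₂sin(x))
Complex roots r = 1 ± i
Applying ICs: C₁ = 3, C₂ = -5
Particular solution: y = e^x(3cos(x) - 5sin(x))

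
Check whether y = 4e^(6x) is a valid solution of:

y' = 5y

Verification:
y = 4e^(6x)
y' = 24e^(6x)
But 5y = 20e^(6x)
y' ≠ 5y — the derivative does not match

No, it is not a solution.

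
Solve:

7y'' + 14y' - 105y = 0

Characteristic equation: 7r² + 14r - 105 = 0
Divide by 7: r² + 2r - 15 = 0
Roots: r = 3, -5 (distinct real)
General solution: y = C₁e^(3x) + C₂e^(-5x)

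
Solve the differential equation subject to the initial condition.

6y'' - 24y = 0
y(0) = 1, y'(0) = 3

General solution: y = C₁e^(2x) + C₂e^(-2x)
Applying ICs: C₁ = 5/4, C₂ = -1/4
Particular solution: y = (5/4)e^(2x) - (1/4)e^(-2x)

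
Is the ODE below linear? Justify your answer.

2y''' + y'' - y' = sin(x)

Yes. Linear (y and its derivatives appear to the first power only, no products of y terms)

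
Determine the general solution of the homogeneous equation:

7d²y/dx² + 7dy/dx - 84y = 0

Characteristic equation: 7r² + 7r - 84 = 0
Divide by 7: r² + r - 12 = 0
Roots: r = 3, -4 (distinct real)
General solution: y = C₁e^(3x) + C₂e^(-4x)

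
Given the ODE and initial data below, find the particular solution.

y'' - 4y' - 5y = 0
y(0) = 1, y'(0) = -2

General solution: y = C₁e^(5x) + C₂e^(-x)
Applying ICs: C₁ = -1/6, C₂ = 7/6
Particular solution: y = -(1/6)e^(5x) + (7/6)e^(-x)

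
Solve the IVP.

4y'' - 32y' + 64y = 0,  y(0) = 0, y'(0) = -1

General solution: y = (C₁ + C₂x)e^(4x)
Repeated root r = 4
Applying ICs: C₁ = 0, C₂ = -1
Particular solution: y = -xe^(4x)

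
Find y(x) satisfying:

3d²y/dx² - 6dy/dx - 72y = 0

Characteristic equation: 3r² - 6r - 72 = 0
Divide by 3: r² - 2r - 24 = 0
Roots: r = 6, -4 (distinct real)
General solution: y = C₁e^(6x) + C₂e^(-4x)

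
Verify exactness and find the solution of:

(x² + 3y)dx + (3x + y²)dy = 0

Verify exactness: ∂M/∂y = ∂N/∂x ✓
Find F(x,y) such that ∂F/∂x = M, ∂F/∂y = N
Solution: x³/3 + 3xy + y³/3 = C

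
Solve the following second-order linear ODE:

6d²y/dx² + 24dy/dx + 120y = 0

Characteristic equation: 6r² + 24r + 120 = 0
Divide by 6: r² + 4r + 20 = 0
Roots: r = -2 ± 4i (complex conjugates)
General solution: y = e^(-2x)(C₁cos(4x) + C₂sin(4x))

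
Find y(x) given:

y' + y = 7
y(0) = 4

General solution: y = 7 + Ce^(-x)
Applying y(0) = 4: C = 4 - 7 = -3
Particular solution: y = 7 - 3e^(-x)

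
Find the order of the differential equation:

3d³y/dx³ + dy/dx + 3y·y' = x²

The order is 3 (highest derivative is of order 3).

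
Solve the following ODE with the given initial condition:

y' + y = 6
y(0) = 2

General solution: y = 6 + Ce^(-x)
Applying y(0) = 2: C = 2 - 6 = -4
Particular solution: y = 6 - 4e^(-x)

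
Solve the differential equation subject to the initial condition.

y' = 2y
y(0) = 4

General solution: y = Ce^(2x)
Applying IC y(0) = 4:
Particular solution: y = 4e^(2x)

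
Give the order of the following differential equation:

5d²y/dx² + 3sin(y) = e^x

The order is 2 (highest derivative is of order 2).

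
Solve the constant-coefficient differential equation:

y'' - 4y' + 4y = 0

Characteristic equation: r² - 4r + 4 = 0
Factored: (r - 2)² = 0
Repeated root: r = 2
General solution: y = (C₁ + C₂x)e^(2x)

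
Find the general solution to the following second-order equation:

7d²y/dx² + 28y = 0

Characteristic equation: 7r² + 28 = 0
Divide by 7: r² + 4 = 0
Roots: r = ±2i (complex conjugates)
General solution: y = C₁cos(2x) + C₂sin(2x)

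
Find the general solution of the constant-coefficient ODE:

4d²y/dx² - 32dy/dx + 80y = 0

Characteristic equation: 4r² - 32r + 80 = 0
Divide by 4: r² - 8r + 20 = 0
Roots: r = 4 ± 2i (complex conjugates)
General solution: y = e^(4x)(C₁cos(2x) + C₂sin(2x))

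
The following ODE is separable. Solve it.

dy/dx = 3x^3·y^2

Separating variables and integrating:
-1/y = 3x^4/4 + C

General solution: y^-1 = (-3/4)x^4 + C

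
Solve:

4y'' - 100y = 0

Characteristic equation: 4r² - 100 = 0
Divide by 4: r² - 25 = 0
Roots: r = 5, -5 (distinct real)
General solution: y = C₁e^(5x) + C₂e^(-5x)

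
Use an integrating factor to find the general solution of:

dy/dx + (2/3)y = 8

Using integrating factor method:

General solution: y = 12 + Ce^(-2x/3)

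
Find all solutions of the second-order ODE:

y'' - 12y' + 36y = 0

Characteristic equation: r² - 12r + 36 = 0
Factored: (r - 6)² = 0
Repeated root: r = 6
General solution: y = (C₁ + C₂x)e^(6x)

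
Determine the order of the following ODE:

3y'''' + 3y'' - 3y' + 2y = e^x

The order is 4 (highest derivative is of order 4).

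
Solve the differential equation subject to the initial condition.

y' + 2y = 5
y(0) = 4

General solution: y = 5/2 + Ce^(-2x)
Applying y(0) = 4: C = 4 - 5/2 = 3/2
Particular solution: y = 5/2 + (3/2)e^(-2x)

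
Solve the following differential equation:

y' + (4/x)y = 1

Using integrating factor method:

General solution: y = (1/5)x + Cx^(-4)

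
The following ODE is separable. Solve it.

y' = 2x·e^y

Separating variables and integrating:
-e^(-y) = x² + C

General solution: y = -ln(C - x²)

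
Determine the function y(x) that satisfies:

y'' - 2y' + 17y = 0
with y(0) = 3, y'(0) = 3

General solution: y = e^x(C₁cos(4x) + C₂sin(4x))
Complex roots r = 1 ± 4i
Applying ICs: C₁ = 3, C₂ = 0
Particular solution: y = e^x(3cos(4x))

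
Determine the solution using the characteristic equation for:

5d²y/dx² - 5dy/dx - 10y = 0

Characteristic equation: 5r² - 5r - 10 = 0
Divide by 5: r² - r - 2 = 0
Roots: r = 2, -1 (distinct real)
General solution: y = C₁e^(2x) + C₂e^(-x)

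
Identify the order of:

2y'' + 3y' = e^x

The order is 2 (highest derivative is of order 2).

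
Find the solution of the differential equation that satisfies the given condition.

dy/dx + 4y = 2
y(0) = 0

General solution: y = 1/2 + Ce^(-4x)
Applying y(0) = 0: C = 0 - 1/2 = -1/2
Particular solution: y = 1/2 - (1/2)e^(-4x)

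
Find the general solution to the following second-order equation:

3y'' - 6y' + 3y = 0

Characteristic equation: 3r² - 6r + 3 = 0
Divide by 3: r² - 2r + 1 = 0
Factored: (r - 1)² = 0
Repeated root: r = 1
General solution: y = (C₁ + C₂x)e^x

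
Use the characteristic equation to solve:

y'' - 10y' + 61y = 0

Characteristic equation: r² - 10r + 61 = 0
Roots: r = 5 ± 6i (complex conjugates)
General solution: y = e^(5x)(C₁cos(6x) + C₂sin(6x))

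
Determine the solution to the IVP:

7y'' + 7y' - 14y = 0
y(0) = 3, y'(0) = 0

General solution: y = C₁e^x + C₂e^(-2x)
Applying ICs: C₁ = 2, C₂ = 1
Particular solution: y = 2e^x + e^(-2x)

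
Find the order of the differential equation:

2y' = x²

The order is 1 (highest derivative is of order 1).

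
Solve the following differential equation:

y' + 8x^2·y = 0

Using integrating factor method:

General solution: y = Ce^(-8x^3/3)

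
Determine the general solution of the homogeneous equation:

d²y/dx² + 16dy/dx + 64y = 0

Characteristic equation: r² + 16r + 64 = 0
Factored: (r + 8)² = 0
Repeated root: r = -8
General solution: y = (C₁ + C₂x)e^(-8x)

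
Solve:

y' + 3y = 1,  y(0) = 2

General solution: y = 1/3 + Ce^(-3x)
Applying y(0) = 2: C = 2 - 1/3 = 5/3
Particular solution: y = 1/3 + (5/3)e^(-3x)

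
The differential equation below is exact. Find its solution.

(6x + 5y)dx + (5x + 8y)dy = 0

Verify exactness: ∂M/∂y = ∂N/∂x ✓
Find F(x,y) such that ∂F/∂x = M, ∂F/∂y = N
Solution: 3x² + 5xy + 4y² = C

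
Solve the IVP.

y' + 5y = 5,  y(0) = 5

General solution: y = 1 + Ce^(-5x)
Applying y(0) = 5: C = 5 - 1 = 4
Particular solution: y = 1 + 4e^(-5x)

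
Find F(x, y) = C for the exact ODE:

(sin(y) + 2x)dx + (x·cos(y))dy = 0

Verify exactness: ∂M/∂y = ∂N/∂x ✓
Find F(x,y) such that ∂F/∂x = M, ∂F/∂y = N
Solution: x·sin(y) + x² = C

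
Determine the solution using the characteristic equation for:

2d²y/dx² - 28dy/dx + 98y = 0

Characteristic equation: 2r² - 28r + 98 = 0
Divide by 2: r² - 14r + 49 = 0
Factored: (r - 7)² = 0
Repeated root: r = 7
General solution: y = (C₁ + C₂x)e^(7x)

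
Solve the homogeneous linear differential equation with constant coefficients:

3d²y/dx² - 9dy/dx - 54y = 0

Characteristic equation: 3r² - 9r - 54 = 0
Divide by 3: r² - 3r - 18 = 0
Roots: r = 6, -3 (distinct real)
General solution: y = C₁e^(6x) + C₂e^(-3x)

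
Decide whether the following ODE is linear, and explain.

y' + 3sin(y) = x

Nonlinear (sin(y) is nonlinear in y)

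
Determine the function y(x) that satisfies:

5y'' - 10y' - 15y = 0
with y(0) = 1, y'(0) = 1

General solution: y = C₁e^(3x) + C₂e^(-x)
Applying ICs: C₁ = 1/2, C₂ = 1/2
Particular solution: y = (1/2)e^(3x) + (1/2)e^(-x)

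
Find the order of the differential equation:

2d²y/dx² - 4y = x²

The order is 2 (highest derivative is of order 2).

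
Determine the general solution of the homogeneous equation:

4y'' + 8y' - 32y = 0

Characteristic equation: 4r² + 8r - 32 = 0
Divide by 4: r² + 2r - 8 = 0
Roots: r = 2, -4 (distinct real)
General solution: y = C₁e^(2x) + C₂e^(-4x)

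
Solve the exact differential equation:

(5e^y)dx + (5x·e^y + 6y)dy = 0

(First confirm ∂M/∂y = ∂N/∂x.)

Verify exactness: ∂M/∂y = ∂N/∂x ✓
Find F(x,y) such that ∂F/∂x = M, ∂F/∂y = N
Solution: 5x·e^y + 3y² = C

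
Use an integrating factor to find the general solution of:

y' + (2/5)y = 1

Using integrating factor method:

General solution: y = 5/2 + Ce^(-2x/5)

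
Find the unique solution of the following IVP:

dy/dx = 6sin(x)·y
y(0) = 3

General solution: y = Ce^(-6cos(x))
Applying IC y(0) = 3:
Particular solution: y = 3e^(6(1-cos(x)))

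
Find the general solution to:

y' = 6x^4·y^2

Separating variables and integrating:
-1/y = 6x^5/5 + C

General solution: y^-1 = (-6/5)x^5 + C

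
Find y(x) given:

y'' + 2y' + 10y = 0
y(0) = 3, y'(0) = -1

General solution: y = e^(-x)(C₁cos(3x) + C₂sin(3x))
Complex roots r = -1 ± 3i
Applying ICs: C₁ = 3, C₂ = 2/3
Particular solution: y = e^(-x)(3cos(3x) + (2/3)sin(3x))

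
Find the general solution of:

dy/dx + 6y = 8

Using integrating factor method:

General solution: y = 4/3 + Ce^(-6x)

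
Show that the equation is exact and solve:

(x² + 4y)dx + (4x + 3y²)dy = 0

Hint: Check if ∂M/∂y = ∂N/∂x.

Verify exactness: ∂M/∂y = ∂N/∂x ✓
Find F(x,y) such that ∂F/∂x = M, ∂F/∂y = N
Solution: x³/3 + 4xy + y³ = C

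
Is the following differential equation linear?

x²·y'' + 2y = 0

Yes. Linear (y and its derivatives appear to the first power only, no products of y terms)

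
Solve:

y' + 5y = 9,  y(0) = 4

General solution: y = 9/5 + Ce^(-5x)
Applying y(0) = 4: C = 4 - 9/5 = 11/5
Particular solution: y = 9/5 + (11/5)e^(-5x)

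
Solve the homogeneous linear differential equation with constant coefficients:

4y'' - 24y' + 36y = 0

Characteristic equation: 4r² - 24r + 36 = 0
Divide by 4: r² - 6r + 9 = 0
Factored: (r - 3)² = 0
Repeated root: r = 3
General solution: y = (C₁ + C₂x)e^(3x)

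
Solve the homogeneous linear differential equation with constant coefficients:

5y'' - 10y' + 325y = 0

Characteristic equation: 5r² - 10r + 325 = 0
Divide by 5: r² - 2r + 65 = 0
Roots: r = 1 ± 8i (complex conjugates)
General solution: y = e^x(C₁cos(8x) + C₂sin(8x))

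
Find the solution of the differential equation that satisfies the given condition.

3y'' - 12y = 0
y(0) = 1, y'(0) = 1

General solution: y = C₁e^(2x) + C₂e^(-2x)
Applying ICs: C₁ = 3/4, C₂ = 1/4
Particular solution: y = (3/4)e^(2x) + (1/4)e^(-2x)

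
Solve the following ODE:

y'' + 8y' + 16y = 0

Characteristic equation: r² + 8r + 16 = 0
Factored: (r + 4)² = 0
Repeated root: r = -4
General solution: y = (C₁ + C₂x)e^(-4x)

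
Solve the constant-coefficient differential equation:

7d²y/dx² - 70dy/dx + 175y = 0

Characteristic equation: 7r² - 70r + 175 = 0
Divide by 7: r² - 10r + 25 = 0
Factored: (r - 5)² = 0
Repeated root: r = 5
General solution: y = (C₁ + C₂x)e^(5x)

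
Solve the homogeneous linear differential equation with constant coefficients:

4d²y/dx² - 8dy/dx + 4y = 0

Characteristic equation: 4r² - 8r + 4 = 0
Divide by 4: r² - 2r + 1 = 0
Factored: (r - 1)² = 0
Repeated root: r = 1
General solution: y = (C₁ + C₂x)e^x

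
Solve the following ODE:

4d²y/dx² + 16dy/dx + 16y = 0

Characteristic equation: 4r² + 16r + 16 = 0
Divide by 4: r² + 4r + 4 = 0
Factored: (r + 2)² = 0
Repeated root: r = -2
General solution: y = (C₁ + C₂x)e^(-2x)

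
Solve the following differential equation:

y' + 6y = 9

Using integrating factor method:

General solution: y = 3/2 + Ce^(-6x)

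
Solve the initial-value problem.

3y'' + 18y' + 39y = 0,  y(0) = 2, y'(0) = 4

General solution: y = e^(-3x)(C₁cos(2x) + C₂sin(2x))
Complex roots r = -3 ± 2i
Applying ICs: C₁ = 2, C₂ = 5
Particular solution: y = e^(-3x)(2cos(2x) + 5sin(2x))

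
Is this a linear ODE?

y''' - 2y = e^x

Yes. Linear (y and its derivatives appear to the first power only, no products of y terms)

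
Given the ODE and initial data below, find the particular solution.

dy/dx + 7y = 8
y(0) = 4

General solution: y = 8/7 + Ce^(-7x)
Applying y(0) = 4: C = 4 - 8/7 = 20/7
Particular solution: y = 8/7 + (20/7)e^(-7x)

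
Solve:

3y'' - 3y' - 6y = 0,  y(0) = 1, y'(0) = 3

General solution: y = C₁e^(2x) + C₂e^(-x)
Applying ICs: C₁ = 4/3, C₂ = -1/3
Particular solution: y = (4/3)e^(2x) - (1/3)e^(-x)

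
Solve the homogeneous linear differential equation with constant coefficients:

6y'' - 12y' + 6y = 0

Characteristic equation: 6r² - 12r + 6 = 0
Divide by 6: r² - 2r + 1 = 0
Factored: (r - 1)² = 0
Repeated root: r = 1
General solution: y = (C₁ + C₂x)e^x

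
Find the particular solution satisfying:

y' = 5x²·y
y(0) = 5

General solution: y = Ce^(5x³/3)
Applying IC y(0) = 5:
Particular solution: y = 5e^(5x³/3)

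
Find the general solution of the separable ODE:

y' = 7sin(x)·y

Separating variables and integrating:
ln|y| = -7cos(x) + C

General solution: y = Ce^(-7cos(x))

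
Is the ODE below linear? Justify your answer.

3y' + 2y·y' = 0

No. Nonlinear (product y·y')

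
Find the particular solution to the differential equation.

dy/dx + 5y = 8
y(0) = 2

General solution: y = 8/5 + Ce^(-5x)
Applying y(0) = 2: C = 2 - 8/5 = 2/5
Particular solution: y = 8/5 + (2/5)e^(-5x)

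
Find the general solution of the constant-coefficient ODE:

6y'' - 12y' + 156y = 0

Characteristic equation: 6r² - 12r + 156 = 0
Divide by 6: r² - 2r + 26 = 0
Roots: r = 1 ± 5i (complex conjugates)
General solution: y = e^x(C₁cos(5x) + C₂sin(5x))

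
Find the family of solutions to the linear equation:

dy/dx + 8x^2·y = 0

Using integrating factor method:

General solution: y = Ce^(-8x^3/3)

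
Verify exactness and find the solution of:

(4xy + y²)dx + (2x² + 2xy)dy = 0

Verify exactness: ∂M/∂y = ∂N/∂x ✓
Find F(x,y) such that ∂F/∂x = M, ∂F/∂y = N
Solution: 2x²y + xy² = C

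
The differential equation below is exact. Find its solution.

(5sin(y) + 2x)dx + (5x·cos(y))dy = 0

Verify exactness: ∂M/∂y = ∂N/∂x ✓
Find F(x,y) such that ∂F/∂x = M, ∂F/∂y = N
Solution: 5x·sin(y) + x² = C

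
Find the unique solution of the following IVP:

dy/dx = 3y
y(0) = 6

General solution: y = Ce^(3x)
Applying IC y(0) = 6:
Particular solution: y = 6e^(3x)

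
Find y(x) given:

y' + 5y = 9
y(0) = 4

General solution: y = 9/5 + Ce^(-5x)
Applying y(0) = 4: C = 4 - 9/5 = 11/5
Particular solution: y = 9/5 + (11/5)e^(-5x)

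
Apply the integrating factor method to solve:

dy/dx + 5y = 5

Using integrating factor method:

General solution: y = 1 + Ce^(-5x)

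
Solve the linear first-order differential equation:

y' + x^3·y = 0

Using integrating factor method:

General solution: y = Ce^(-x^4/4)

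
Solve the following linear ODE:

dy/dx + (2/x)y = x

Using integrating factor method:

General solution: y = (1/4)x^2 + Cx^(-2)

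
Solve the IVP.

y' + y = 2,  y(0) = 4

General solution: y = 2 + Ce^(-x)
Applying y(0) = 4: C = 4 - 2 = 2
Particular solution: y = 2 + 2e^(-x)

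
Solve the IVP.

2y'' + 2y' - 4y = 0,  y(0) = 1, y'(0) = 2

General solution: y = C₁e^x + C₂e^(-2x)
Applying ICs: C₁ = 4/3, C₂ = -1/3
Particular solution: y = (4/3)e^x - (1/3)e^(-2x)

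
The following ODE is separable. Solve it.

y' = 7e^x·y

Separating variables and integrating:
ln|y| = 7e^x + C

General solution: y = Ce^(7e^x)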